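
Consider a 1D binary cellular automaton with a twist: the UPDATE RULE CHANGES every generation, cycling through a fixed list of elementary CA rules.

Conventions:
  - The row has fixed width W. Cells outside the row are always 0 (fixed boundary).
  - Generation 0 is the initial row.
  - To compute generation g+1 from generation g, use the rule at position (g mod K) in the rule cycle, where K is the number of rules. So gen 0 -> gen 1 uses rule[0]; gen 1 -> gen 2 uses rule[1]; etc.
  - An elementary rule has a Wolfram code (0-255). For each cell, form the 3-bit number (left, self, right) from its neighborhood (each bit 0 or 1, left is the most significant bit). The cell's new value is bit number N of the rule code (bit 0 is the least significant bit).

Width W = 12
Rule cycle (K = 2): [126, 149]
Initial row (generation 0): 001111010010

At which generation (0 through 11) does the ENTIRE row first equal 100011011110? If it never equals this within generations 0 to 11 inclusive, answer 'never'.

Answer: never

Derivation:
Gen 0: 001111010010
Gen 1 (rule 126): 011001111111
Gen 2 (rule 149): 000100111110
Gen 3 (rule 126): 001111100011
Gen 4 (rule 149): 100111011000
Gen 5 (rule 126): 111101111100
Gen 6 (rule 149): 011000111011
Gen 7 (rule 126): 111101101111
Gen 8 (rule 149): 011000000110
Gen 9 (rule 126): 111100001111
Gen 10 (rule 149): 011011100110
Gen 11 (rule 126): 111110111111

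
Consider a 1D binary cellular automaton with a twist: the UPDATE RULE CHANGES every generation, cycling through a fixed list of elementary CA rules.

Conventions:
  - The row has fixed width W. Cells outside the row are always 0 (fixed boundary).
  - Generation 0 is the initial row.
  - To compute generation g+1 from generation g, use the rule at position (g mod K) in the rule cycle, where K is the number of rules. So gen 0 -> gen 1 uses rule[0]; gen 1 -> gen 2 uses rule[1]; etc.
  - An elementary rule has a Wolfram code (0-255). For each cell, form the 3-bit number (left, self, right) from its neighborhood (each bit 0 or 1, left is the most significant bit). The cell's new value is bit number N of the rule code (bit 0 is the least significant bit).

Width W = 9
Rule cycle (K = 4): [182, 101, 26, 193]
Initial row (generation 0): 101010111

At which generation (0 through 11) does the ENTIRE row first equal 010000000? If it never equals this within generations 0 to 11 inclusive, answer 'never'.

Gen 0: 101010111
Gen 1 (rule 182): 111111010
Gen 2 (rule 101): 000001110
Gen 3 (rule 26): 000011001
Gen 4 (rule 193): 111001000
Gen 5 (rule 182): 010111100
Gen 6 (rule 101): 011000101
Gen 7 (rule 26): 110101000
Gen 8 (rule 193): 010000011
Gen 9 (rule 182): 111000100
Gen 10 (rule 101): 001010101
Gen 11 (rule 26): 010000000

Answer: 11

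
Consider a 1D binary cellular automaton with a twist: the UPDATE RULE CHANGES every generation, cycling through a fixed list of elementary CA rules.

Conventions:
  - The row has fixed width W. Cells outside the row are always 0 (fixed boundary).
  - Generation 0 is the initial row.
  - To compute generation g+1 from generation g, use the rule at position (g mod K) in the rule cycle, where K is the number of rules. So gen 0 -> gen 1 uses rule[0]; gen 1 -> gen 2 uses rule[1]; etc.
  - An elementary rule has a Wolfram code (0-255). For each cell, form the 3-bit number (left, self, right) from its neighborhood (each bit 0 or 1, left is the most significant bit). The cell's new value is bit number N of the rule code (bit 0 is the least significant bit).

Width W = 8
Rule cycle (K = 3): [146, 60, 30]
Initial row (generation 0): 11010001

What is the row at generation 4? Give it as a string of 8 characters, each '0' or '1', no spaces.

Answer: 00100100

Derivation:
Gen 0: 11010001
Gen 1 (rule 146): 00001010
Gen 2 (rule 60): 00001111
Gen 3 (rule 30): 00011000
Gen 4 (rule 146): 00100100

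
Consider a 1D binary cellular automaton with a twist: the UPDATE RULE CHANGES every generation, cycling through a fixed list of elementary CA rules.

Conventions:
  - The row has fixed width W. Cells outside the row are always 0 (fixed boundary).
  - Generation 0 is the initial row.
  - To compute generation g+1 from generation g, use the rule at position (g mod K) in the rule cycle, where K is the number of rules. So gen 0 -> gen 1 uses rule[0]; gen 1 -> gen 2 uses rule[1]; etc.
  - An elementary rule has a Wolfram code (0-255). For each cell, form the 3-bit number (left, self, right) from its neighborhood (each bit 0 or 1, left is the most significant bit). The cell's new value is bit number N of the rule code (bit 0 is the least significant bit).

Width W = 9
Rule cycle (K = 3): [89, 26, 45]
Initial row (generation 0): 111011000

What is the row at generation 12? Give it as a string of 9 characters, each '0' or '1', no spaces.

Gen 0: 111011000
Gen 1 (rule 89): 101011111
Gen 2 (rule 26): 000010000
Gen 3 (rule 45): 111010111
Gen 4 (rule 89): 101000101
Gen 5 (rule 26): 000101000
Gen 6 (rule 45): 110111011
Gen 7 (rule 89): 110101011
Gen 8 (rule 26): 100000010
Gen 9 (rule 45): 101111010
Gen 10 (rule 89): 001001001
Gen 11 (rule 26): 010110110
Gen 12 (rule 45): 011101100

Answer: 011101100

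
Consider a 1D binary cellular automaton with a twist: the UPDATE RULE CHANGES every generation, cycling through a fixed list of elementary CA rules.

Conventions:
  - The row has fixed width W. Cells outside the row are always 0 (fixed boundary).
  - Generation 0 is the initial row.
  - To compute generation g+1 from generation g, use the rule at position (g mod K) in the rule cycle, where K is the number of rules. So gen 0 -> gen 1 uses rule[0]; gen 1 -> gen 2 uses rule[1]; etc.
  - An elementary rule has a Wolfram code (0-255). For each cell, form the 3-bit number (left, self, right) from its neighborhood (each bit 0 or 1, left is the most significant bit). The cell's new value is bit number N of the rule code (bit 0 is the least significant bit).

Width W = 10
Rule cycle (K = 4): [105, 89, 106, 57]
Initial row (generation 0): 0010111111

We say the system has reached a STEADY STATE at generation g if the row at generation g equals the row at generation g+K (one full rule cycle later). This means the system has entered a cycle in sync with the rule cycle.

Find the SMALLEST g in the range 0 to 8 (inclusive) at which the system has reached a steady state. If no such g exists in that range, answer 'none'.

Gen 0: 0010111111
Gen 1 (rule 105): 1001100001
Gen 2 (rule 89): 0101111100
Gen 3 (rule 106): 1011000100
Gen 4 (rule 57): 0110110011
Gen 5 (rule 105): 0111110011
Gen 6 (rule 89): 0100011011
Gen 7 (rule 106): 1000111111
Gen 8 (rule 57): 0110100000
Gen 9 (rule 105): 0111001111
Gen 10 (rule 89): 0101101001
Gen 11 (rule 106): 1011110010
Gen 12 (rule 57): 0110001001

Answer: none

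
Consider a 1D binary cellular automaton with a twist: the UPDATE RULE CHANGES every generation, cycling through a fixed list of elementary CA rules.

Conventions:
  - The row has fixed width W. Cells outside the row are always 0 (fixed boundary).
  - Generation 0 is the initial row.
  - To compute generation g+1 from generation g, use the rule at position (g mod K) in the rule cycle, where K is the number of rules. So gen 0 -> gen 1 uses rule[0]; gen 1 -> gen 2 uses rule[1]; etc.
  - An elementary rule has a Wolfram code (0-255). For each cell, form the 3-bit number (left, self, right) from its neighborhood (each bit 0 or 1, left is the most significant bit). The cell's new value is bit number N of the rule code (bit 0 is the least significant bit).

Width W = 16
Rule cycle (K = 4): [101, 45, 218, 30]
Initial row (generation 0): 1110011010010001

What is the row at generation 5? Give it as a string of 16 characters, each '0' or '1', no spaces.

Answer: 1111100000101111

Derivation:
Gen 0: 1110011010010001
Gen 1 (rule 101): 0010001110010101
Gen 2 (rule 45): 1010101000011111
Gen 3 (rule 218): 0000000100111111
Gen 4 (rule 30): 0000001111100000
Gen 5 (rule 101): 1111100000101111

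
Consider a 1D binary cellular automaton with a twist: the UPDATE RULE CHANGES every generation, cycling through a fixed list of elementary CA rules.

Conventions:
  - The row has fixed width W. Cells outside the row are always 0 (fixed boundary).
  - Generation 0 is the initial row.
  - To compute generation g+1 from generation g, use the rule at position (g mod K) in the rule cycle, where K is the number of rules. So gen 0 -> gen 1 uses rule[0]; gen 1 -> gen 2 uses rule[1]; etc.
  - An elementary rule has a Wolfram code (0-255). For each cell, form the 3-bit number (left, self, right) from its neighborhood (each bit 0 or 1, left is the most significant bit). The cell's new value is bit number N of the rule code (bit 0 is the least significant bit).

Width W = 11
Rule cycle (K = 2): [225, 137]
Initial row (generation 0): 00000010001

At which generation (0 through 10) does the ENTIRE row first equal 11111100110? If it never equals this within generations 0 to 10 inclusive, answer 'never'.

Gen 0: 00000010001
Gen 1 (rule 225): 11111000100
Gen 2 (rule 137): 11110010001
Gen 3 (rule 225): 01110000100
Gen 4 (rule 137): 01100110001
Gen 5 (rule 225): 00100010100
Gen 6 (rule 137): 10001000001
Gen 7 (rule 225): 00100011100
Gen 8 (rule 137): 10001011001
Gen 9 (rule 225): 00100101000
Gen 10 (rule 137): 10000000011

Answer: never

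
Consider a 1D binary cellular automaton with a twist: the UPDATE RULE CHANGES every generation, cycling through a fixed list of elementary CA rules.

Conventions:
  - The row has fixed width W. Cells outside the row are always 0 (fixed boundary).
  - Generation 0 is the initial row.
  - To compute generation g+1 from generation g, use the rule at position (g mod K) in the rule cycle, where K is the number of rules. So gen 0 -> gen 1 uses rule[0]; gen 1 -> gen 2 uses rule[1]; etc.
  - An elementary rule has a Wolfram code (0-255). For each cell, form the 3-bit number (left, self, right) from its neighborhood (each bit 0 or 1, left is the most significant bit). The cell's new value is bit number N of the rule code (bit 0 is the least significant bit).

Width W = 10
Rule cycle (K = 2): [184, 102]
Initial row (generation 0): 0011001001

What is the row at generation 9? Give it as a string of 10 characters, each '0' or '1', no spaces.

Answer: 0001110101

Derivation:
Gen 0: 0011001001
Gen 1 (rule 184): 0010100100
Gen 2 (rule 102): 0111101100
Gen 3 (rule 184): 0111011010
Gen 4 (rule 102): 1001101110
Gen 5 (rule 184): 0101011101
Gen 6 (rule 102): 1111100111
Gen 7 (rule 184): 1111010110
Gen 8 (rule 102): 0001111010
Gen 9 (rule 184): 0001110101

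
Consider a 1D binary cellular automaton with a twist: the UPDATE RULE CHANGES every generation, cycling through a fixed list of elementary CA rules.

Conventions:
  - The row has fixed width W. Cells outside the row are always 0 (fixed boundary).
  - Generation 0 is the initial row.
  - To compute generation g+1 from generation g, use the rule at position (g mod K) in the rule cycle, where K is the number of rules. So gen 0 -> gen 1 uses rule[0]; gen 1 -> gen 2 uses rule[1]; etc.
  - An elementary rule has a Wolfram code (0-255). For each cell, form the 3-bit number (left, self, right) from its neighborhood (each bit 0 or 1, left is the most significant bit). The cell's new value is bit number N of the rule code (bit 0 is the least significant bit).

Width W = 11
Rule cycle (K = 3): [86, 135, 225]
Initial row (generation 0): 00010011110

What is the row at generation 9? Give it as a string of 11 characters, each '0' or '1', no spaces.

Gen 0: 00010011110
Gen 1 (rule 86): 00111100011
Gen 2 (rule 135): 11011001100
Gen 3 (rule 225): 01101000101
Gen 4 (rule 86): 10101101101
Gen 5 (rule 135): 10100000001
Gen 6 (rule 225): 01001111100
Gen 7 (rule 86): 11110000110
Gen 8 (rule 135): 01100111000
Gen 9 (rule 225): 00100011011

Answer: 00100011011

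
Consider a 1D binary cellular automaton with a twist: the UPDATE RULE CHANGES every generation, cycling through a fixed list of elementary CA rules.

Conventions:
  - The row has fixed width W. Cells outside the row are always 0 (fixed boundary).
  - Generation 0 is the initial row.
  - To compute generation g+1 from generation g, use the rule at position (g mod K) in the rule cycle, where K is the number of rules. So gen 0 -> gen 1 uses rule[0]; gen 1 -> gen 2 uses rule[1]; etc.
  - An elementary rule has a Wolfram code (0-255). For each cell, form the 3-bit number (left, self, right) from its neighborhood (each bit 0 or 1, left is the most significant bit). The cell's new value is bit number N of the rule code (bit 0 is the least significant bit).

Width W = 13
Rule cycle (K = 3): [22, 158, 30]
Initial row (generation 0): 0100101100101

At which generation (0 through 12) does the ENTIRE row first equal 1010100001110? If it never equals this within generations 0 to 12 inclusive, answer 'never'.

Gen 0: 0100101100101
Gen 1 (rule 22): 1111100011101
Gen 2 (rule 158): 1111010111001
Gen 3 (rule 30): 1000010100111
Gen 4 (rule 22): 1100110111000
Gen 5 (rule 158): 1011100110100
Gen 6 (rule 30): 1010011100110
Gen 7 (rule 22): 1011100011001
Gen 8 (rule 158): 1011010110111
Gen 9 (rule 30): 1010010100100
Gen 10 (rule 22): 1011110111110
Gen 11 (rule 158): 1011100111101
Gen 12 (rule 30): 1010011100001

Answer: never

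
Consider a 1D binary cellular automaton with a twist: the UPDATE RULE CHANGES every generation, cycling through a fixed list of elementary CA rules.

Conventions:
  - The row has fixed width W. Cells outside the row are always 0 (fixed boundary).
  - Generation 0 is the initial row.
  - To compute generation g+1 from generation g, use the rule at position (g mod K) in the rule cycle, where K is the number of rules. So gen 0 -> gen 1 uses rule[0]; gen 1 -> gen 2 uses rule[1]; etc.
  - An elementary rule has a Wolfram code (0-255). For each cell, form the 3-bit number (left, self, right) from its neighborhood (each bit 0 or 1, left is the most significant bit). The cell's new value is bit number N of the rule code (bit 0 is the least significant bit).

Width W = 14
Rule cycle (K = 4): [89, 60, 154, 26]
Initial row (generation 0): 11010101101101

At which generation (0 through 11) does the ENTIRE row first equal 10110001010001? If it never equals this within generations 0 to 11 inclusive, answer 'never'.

Answer: 11

Derivation:
Gen 0: 11010101101101
Gen 1 (rule 89): 11000001101100
Gen 2 (rule 60): 10100001011010
Gen 3 (rule 154): 00010010010001
Gen 4 (rule 26): 00101101101010
Gen 5 (rule 89): 10001101100001
Gen 6 (rule 60): 11001011010001
Gen 7 (rule 154): 10110010001010
Gen 8 (rule 26): 00101101010001
Gen 9 (rule 89): 10001100001100
Gen 10 (rule 60): 11001010001010
Gen 11 (rule 154): 10110001010001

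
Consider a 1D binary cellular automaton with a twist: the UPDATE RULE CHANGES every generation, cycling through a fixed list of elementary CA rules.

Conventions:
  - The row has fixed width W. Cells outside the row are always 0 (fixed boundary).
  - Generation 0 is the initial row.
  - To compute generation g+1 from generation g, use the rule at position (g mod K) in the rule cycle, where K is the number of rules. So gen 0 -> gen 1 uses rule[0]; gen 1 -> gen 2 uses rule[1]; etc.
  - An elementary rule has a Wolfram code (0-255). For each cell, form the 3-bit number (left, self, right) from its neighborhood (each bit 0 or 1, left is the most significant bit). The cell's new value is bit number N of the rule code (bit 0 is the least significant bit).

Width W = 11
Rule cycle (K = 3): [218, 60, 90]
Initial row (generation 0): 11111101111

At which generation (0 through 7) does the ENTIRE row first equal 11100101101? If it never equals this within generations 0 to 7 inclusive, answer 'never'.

Gen 0: 11111101111
Gen 1 (rule 218): 11111101111
Gen 2 (rule 60): 10000011000
Gen 3 (rule 90): 01000111100
Gen 4 (rule 218): 10101111110
Gen 5 (rule 60): 11111000001
Gen 6 (rule 90): 10001100010
Gen 7 (rule 218): 01011110101

Answer: never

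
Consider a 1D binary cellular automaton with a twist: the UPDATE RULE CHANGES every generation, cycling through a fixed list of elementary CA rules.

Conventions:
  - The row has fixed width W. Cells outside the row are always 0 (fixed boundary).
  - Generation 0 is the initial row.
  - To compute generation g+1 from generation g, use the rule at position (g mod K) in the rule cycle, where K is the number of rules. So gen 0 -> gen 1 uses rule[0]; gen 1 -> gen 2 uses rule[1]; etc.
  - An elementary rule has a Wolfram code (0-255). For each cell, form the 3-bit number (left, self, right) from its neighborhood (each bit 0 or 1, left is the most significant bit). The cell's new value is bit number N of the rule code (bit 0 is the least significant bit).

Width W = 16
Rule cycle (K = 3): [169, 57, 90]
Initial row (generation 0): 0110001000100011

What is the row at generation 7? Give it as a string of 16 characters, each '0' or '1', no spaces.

Answer: 1100011111000100

Derivation:
Gen 0: 0110001000100011
Gen 1 (rule 169): 0100100010001010
Gen 2 (rule 57): 0010011001100101
Gen 3 (rule 90): 0101111111111000
Gen 4 (rule 169): 0011111111110011
Gen 5 (rule 57): 1010000000001010
Gen 6 (rule 90): 0001000000010001
Gen 7 (rule 169): 1100011111000100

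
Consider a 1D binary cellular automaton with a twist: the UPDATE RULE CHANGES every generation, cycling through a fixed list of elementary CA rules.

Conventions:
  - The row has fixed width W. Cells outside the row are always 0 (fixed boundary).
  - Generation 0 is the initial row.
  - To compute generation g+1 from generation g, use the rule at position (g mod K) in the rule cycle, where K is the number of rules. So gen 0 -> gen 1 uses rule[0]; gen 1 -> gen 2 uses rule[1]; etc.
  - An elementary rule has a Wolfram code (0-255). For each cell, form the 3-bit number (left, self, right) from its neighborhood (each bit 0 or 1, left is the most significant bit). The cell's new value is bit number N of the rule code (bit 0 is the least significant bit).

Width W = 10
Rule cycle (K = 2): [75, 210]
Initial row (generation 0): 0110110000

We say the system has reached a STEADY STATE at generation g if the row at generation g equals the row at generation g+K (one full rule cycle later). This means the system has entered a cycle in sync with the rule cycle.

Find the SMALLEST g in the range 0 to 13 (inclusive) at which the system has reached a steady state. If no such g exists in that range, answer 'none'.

Answer: 6

Derivation:
Gen 0: 0110110000
Gen 1 (rule 75): 1110110111
Gen 2 (rule 210): 0110010011
Gen 3 (rule 75): 1110100111
Gen 4 (rule 210): 0110011011
Gen 5 (rule 75): 1110111011
Gen 6 (rule 210): 0110011001
Gen 7 (rule 75): 1110111010
Gen 8 (rule 210): 0110011001
Gen 9 (rule 75): 1110111010
Gen 10 (rule 210): 0110011001
Gen 11 (rule 75): 1110111010
Gen 12 (rule 210): 0110011001
Gen 13 (rule 75): 1110111010
Gen 14 (rule 210): 0110011001
Gen 15 (rule 75): 1110111010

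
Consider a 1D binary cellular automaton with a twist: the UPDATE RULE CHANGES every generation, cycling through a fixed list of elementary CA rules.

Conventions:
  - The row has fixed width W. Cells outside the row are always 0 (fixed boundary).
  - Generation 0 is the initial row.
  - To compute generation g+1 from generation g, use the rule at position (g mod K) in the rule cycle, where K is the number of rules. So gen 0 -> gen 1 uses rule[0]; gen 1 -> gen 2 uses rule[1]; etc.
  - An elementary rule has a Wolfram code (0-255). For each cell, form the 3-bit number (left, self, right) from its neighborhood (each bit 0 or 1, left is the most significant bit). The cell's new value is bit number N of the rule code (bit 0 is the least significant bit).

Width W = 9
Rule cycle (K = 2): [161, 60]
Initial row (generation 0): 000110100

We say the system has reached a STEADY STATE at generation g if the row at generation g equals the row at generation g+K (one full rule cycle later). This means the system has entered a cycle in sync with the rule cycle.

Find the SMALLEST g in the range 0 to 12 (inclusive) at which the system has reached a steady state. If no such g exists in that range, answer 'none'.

Answer: none

Derivation:
Gen 0: 000110100
Gen 1 (rule 161): 110001001
Gen 2 (rule 60): 101001101
Gen 3 (rule 161): 010000010
Gen 4 (rule 60): 011000011
Gen 5 (rule 161): 000011000
Gen 6 (rule 60): 000010100
Gen 7 (rule 161): 111001001
Gen 8 (rule 60): 100101101
Gen 9 (rule 161): 000010010
Gen 10 (rule 60): 000011011
Gen 11 (rule 161): 111000100
Gen 12 (rule 60): 100100110
Gen 13 (rule 161): 000000000
Gen 14 (rule 60): 000000000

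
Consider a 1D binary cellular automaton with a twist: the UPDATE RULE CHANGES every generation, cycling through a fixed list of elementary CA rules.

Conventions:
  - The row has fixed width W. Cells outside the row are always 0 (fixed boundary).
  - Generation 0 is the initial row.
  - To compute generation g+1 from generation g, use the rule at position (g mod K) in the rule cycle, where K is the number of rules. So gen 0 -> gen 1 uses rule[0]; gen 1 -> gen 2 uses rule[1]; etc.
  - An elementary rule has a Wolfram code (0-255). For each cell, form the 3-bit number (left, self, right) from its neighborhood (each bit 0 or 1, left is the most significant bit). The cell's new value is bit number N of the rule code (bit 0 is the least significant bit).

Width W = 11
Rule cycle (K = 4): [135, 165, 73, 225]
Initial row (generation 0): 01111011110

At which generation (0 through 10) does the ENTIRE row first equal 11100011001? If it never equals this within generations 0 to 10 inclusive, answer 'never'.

Gen 0: 01111011110
Gen 1 (rule 135): 10110001100
Gen 2 (rule 165): 11000100001
Gen 3 (rule 73): 11010001100
Gen 4 (rule 225): 01100100101
Gen 5 (rule 135): 10001101101
Gen 6 (rule 165): 10100010011
Gen 7 (rule 73): 00001000011
Gen 8 (rule 225): 11100011001
Gen 9 (rule 135): 01001100011
Gen 10 (rule 165): 01000001000

Answer: 8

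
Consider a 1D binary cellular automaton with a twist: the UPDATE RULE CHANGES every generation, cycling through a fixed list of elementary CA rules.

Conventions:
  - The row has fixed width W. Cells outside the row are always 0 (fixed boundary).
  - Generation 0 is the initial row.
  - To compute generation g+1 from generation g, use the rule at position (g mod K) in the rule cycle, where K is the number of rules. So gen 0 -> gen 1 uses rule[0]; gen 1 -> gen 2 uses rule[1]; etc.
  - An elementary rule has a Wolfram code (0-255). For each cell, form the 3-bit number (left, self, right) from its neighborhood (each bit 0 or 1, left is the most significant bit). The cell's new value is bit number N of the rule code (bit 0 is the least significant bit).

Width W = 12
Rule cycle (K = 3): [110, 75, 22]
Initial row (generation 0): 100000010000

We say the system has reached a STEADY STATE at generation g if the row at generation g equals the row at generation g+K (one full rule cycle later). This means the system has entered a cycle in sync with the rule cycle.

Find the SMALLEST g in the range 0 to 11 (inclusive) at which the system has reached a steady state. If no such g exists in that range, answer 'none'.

Gen 0: 100000010000
Gen 1 (rule 110): 100000110000
Gen 2 (rule 75): 001111110111
Gen 3 (rule 22): 010000000000
Gen 4 (rule 110): 110000000000
Gen 5 (rule 75): 110111111111
Gen 6 (rule 22): 000000000000
Gen 7 (rule 110): 000000000000
Gen 8 (rule 75): 111111111111
Gen 9 (rule 22): 000000000000
Gen 10 (rule 110): 000000000000
Gen 11 (rule 75): 111111111111
Gen 12 (rule 22): 000000000000
Gen 13 (rule 110): 000000000000
Gen 14 (rule 75): 111111111111

Answer: 6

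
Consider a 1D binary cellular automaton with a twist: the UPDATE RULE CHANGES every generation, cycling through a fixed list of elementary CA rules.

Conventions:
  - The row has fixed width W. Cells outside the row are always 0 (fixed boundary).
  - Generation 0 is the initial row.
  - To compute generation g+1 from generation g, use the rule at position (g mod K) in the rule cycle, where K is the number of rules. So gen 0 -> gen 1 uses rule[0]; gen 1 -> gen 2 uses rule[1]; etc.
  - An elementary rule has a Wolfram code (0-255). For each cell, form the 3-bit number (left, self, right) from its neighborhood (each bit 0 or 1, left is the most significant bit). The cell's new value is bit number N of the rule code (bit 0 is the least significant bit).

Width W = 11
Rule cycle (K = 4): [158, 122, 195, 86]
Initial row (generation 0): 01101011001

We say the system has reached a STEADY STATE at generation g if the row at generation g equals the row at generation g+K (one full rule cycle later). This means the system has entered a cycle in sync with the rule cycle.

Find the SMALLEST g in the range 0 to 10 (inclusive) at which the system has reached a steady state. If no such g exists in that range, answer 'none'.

Answer: none

Derivation:
Gen 0: 01101011001
Gen 1 (rule 158): 11001010111
Gen 2 (rule 122): 11110101101
Gen 3 (rule 195): 01110000100
Gen 4 (rule 86): 10011001110
Gen 5 (rule 158): 11110111101
Gen 6 (rule 122): 10011100110
Gen 7 (rule 195): 00101101010
Gen 8 (rule 86): 01100101011
Gen 9 (rule 158): 11011101010
Gen 10 (rule 122): 11110110101
Gen 11 (rule 195): 01110010000
Gen 12 (rule 86): 10011111000
Gen 13 (rule 158): 11111110100
Gen 14 (rule 122): 10000011010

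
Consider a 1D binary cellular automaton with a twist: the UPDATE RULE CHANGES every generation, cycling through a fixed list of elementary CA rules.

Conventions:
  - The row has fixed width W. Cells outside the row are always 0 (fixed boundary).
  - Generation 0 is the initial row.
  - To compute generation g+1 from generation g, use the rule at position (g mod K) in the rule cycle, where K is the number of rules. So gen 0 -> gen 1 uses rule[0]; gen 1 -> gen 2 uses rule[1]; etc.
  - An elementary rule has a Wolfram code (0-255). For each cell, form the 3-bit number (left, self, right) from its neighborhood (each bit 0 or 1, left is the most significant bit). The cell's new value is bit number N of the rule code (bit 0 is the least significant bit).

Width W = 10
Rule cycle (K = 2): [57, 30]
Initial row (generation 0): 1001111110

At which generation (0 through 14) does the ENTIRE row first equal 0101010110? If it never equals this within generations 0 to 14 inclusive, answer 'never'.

Gen 0: 1001111110
Gen 1 (rule 57): 0101000001
Gen 2 (rule 30): 1101100011
Gen 3 (rule 57): 1011011010
Gen 4 (rule 30): 1010010011
Gen 5 (rule 57): 0101001010
Gen 6 (rule 30): 1101111011
Gen 7 (rule 57): 1011000110
Gen 8 (rule 30): 1010101101
Gen 9 (rule 57): 0101011010
Gen 10 (rule 30): 1101010011
Gen 11 (rule 57): 1010101010
Gen 12 (rule 30): 1010101011
Gen 13 (rule 57): 0101010110
Gen 14 (rule 30): 1101010101

Answer: 13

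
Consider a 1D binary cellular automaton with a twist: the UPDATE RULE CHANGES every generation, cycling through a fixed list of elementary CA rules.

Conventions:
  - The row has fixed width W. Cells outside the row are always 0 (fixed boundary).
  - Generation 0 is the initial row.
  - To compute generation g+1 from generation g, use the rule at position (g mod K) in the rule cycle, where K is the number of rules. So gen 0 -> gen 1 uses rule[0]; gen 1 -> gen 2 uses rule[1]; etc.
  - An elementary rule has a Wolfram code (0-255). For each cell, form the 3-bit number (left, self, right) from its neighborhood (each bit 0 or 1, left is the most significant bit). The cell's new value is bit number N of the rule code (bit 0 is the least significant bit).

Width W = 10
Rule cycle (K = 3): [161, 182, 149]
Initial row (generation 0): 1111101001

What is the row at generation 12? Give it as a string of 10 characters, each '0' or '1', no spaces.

Answer: 0111010010

Derivation:
Gen 0: 1111101001
Gen 1 (rule 161): 0111010000
Gen 2 (rule 182): 1010111000
Gen 3 (rule 149): 1010010111
Gen 4 (rule 161): 0100001010
Gen 5 (rule 182): 1110011111
Gen 6 (rule 149): 0101001110
Gen 7 (rule 161): 0010000100
Gen 8 (rule 182): 0111001110
Gen 9 (rule 149): 0010100101
Gen 10 (rule 161): 1001000010
Gen 11 (rule 182): 1111100111
Gen 12 (rule 149): 0111010010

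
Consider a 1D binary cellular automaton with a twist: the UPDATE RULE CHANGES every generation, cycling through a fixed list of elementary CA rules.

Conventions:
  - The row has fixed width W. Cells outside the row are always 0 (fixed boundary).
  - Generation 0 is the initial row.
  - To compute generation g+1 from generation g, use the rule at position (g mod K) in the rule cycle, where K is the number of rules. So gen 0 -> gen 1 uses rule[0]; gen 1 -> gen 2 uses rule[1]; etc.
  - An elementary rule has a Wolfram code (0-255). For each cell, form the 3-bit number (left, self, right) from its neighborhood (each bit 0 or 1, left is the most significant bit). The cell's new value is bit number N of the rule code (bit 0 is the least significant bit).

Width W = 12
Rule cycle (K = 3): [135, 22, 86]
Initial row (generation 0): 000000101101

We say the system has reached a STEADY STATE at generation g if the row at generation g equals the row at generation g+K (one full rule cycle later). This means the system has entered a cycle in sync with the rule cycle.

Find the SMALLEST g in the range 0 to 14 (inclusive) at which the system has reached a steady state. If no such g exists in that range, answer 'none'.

Answer: 8

Derivation:
Gen 0: 000000101101
Gen 1 (rule 135): 111111100001
Gen 2 (rule 22): 000000010011
Gen 3 (rule 86): 000000111101
Gen 4 (rule 135): 111111011001
Gen 5 (rule 22): 000000000111
Gen 6 (rule 86): 000000001001
Gen 7 (rule 135): 111111111011
Gen 8 (rule 22): 000000000000
Gen 9 (rule 86): 000000000000
Gen 10 (rule 135): 111111111111
Gen 11 (rule 22): 000000000000
Gen 12 (rule 86): 000000000000
Gen 13 (rule 135): 111111111111
Gen 14 (rule 22): 000000000000
Gen 15 (rule 86): 000000000000
Gen 16 (rule 135): 111111111111
Gen 17 (rule 22): 000000000000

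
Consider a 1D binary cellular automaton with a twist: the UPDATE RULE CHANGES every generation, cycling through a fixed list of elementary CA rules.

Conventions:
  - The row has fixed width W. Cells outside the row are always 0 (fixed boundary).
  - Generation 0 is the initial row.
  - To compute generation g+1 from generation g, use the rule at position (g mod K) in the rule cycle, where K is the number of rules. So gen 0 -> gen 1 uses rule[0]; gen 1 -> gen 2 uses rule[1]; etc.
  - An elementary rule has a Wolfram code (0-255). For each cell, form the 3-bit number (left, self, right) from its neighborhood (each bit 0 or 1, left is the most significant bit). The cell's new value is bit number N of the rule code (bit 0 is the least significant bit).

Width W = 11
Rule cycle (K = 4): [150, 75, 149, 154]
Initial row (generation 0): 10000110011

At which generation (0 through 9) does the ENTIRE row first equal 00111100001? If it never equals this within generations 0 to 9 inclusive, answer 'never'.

Gen 0: 10000110011
Gen 1 (rule 150): 11001001100
Gen 2 (rule 75): 11010011101
Gen 3 (rule 149): 00011001001
Gen 4 (rule 154): 00110110110
Gen 5 (rule 150): 01000000001
Gen 6 (rule 75): 10011111110
Gen 7 (rule 149): 11001111101
Gen 8 (rule 154): 10111111000
Gen 9 (rule 150): 10011110100

Answer: never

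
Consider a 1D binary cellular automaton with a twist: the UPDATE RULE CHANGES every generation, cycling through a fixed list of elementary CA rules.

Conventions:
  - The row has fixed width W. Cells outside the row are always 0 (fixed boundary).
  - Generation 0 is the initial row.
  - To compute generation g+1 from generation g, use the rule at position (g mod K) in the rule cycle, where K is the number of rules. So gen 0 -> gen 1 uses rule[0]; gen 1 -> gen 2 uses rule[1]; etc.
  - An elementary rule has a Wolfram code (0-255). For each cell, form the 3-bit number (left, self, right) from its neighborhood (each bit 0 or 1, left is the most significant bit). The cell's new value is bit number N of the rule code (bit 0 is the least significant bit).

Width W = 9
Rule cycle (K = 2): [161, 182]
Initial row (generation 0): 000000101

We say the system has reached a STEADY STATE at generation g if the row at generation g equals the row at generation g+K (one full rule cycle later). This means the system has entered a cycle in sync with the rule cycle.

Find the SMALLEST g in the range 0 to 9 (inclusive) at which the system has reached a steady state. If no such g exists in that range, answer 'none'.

Answer: none

Derivation:
Gen 0: 000000101
Gen 1 (rule 161): 111110010
Gen 2 (rule 182): 011101111
Gen 3 (rule 161): 001010110
Gen 4 (rule 182): 011111001
Gen 5 (rule 161): 001110000
Gen 6 (rule 182): 010101000
Gen 7 (rule 161): 001010011
Gen 8 (rule 182): 011111100
Gen 9 (rule 161): 001111001
Gen 10 (rule 182): 010110111
Gen 11 (rule 161): 001001010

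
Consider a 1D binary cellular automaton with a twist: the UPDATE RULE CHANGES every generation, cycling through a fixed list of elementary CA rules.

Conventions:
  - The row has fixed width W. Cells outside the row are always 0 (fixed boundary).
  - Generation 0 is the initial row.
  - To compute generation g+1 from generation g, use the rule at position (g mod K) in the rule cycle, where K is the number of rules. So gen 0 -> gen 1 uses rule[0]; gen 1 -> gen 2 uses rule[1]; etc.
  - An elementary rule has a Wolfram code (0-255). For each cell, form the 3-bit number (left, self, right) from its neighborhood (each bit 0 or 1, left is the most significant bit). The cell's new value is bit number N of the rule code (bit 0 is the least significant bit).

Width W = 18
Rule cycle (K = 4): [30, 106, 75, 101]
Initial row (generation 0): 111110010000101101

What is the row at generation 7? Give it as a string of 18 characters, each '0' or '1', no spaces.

Answer: 111101011011100100

Derivation:
Gen 0: 111110010000101101
Gen 1 (rule 30): 100001111001101001
Gen 2 (rule 106): 000011001011110010
Gen 3 (rule 75): 111111010010010100
Gen 4 (rule 101): 000001110010011101
Gen 5 (rule 30): 000011001111110001
Gen 6 (rule 106): 000111011000010010
Gen 7 (rule 75): 111101011011100100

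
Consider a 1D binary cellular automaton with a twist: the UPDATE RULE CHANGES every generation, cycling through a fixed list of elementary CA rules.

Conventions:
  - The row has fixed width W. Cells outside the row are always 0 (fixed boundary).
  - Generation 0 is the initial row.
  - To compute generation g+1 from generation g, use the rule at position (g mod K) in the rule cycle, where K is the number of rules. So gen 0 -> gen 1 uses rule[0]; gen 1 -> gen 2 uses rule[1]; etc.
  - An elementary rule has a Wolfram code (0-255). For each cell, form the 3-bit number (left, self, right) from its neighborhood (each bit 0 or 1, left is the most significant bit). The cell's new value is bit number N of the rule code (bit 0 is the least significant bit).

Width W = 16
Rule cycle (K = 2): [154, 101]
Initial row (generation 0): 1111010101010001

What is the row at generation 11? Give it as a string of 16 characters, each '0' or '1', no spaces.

Gen 0: 1111010101010001
Gen 1 (rule 154): 1110000000001010
Gen 2 (rule 101): 0010111111101110
Gen 3 (rule 154): 0100111111001101
Gen 4 (rule 101): 0100000001000111
Gen 5 (rule 154): 1010000010101110
Gen 6 (rule 101): 1110111011110010
Gen 7 (rule 154): 1100110011101101
Gen 8 (rule 101): 0100010000110111
Gen 9 (rule 154): 1010101001100110
Gen 10 (rule 101): 1111111000100010
Gen 11 (rule 154): 1111110101010101

Answer: 1111110101010101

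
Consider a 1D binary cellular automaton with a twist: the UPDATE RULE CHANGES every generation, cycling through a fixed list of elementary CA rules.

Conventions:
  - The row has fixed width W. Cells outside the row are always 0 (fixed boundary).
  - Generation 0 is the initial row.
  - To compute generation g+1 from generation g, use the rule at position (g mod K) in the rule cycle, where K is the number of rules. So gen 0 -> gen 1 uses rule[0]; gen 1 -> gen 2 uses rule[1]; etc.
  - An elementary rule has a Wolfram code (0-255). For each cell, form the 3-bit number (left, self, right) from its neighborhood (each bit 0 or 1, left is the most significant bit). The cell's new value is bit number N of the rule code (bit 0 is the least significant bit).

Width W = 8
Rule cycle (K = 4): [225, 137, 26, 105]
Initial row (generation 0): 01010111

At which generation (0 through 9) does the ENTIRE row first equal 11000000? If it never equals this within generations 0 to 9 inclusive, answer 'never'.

Gen 0: 01010111
Gen 1 (rule 225): 00101011
Gen 2 (rule 137): 10000010
Gen 3 (rule 26): 01000101
Gen 4 (rule 105): 00010010
Gen 5 (rule 225): 11000000
Gen 6 (rule 137): 10011111
Gen 7 (rule 26): 01110000
Gen 8 (rule 105): 01010111
Gen 9 (rule 225): 00101011

Answer: 5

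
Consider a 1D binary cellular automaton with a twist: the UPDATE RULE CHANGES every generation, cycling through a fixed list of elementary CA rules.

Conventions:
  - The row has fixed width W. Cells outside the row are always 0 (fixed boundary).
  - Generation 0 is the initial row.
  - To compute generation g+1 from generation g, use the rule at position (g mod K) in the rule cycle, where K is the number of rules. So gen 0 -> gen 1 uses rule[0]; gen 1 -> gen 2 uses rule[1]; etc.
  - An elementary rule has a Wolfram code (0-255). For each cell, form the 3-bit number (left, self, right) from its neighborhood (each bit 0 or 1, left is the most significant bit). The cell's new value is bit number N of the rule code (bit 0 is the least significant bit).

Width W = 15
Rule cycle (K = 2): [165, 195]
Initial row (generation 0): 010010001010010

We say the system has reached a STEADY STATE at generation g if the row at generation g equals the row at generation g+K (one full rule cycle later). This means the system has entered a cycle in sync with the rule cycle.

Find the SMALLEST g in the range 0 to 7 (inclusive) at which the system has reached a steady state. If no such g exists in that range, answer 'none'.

Gen 0: 010010001010010
Gen 1 (rule 165): 010010101110010
Gen 2 (rule 195): 100100000110100
Gen 3 (rule 165): 100101110001101
Gen 4 (rule 195): 001000110110100
Gen 5 (rule 165): 101010001001101
Gen 6 (rule 195): 000000110010100
Gen 7 (rule 165): 111110000011101
Gen 8 (rule 195): 011110111101100
Gen 9 (rule 165): 001101011010001

Answer: none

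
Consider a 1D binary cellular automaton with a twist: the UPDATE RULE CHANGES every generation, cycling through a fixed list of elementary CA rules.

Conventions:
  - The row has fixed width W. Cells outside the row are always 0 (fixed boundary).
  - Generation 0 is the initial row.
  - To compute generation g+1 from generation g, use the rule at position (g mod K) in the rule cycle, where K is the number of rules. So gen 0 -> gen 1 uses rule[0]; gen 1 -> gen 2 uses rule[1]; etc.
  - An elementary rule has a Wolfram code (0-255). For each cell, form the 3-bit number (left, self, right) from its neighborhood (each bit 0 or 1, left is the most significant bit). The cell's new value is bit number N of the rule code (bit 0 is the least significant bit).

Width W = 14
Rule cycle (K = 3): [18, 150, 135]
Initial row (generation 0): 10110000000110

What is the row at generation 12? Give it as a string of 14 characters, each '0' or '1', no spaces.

Gen 0: 10110000000110
Gen 1 (rule 18): 00001000001001
Gen 2 (rule 150): 00011100011111
Gen 3 (rule 135): 11101001101110
Gen 4 (rule 18): 00000110000001
Gen 5 (rule 150): 00001001000011
Gen 6 (rule 135): 11111011011100
Gen 7 (rule 18): 00000000000010
Gen 8 (rule 150): 00000000000111
Gen 9 (rule 135): 11111111111010
Gen 10 (rule 18): 00000000000001
Gen 11 (rule 150): 00000000000011
Gen 12 (rule 135): 11111111111100

Answer: 11111111111100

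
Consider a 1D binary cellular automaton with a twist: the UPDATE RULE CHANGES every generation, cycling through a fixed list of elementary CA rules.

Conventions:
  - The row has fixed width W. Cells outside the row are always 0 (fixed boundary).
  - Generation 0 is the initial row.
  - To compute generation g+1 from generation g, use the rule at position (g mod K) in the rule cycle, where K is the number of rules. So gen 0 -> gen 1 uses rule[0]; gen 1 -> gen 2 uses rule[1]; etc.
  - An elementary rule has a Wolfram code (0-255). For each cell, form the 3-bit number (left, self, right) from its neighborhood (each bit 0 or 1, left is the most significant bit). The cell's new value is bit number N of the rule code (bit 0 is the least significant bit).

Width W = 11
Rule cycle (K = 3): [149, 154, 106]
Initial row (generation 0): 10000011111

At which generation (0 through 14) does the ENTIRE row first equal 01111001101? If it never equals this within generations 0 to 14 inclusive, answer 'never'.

Answer: never

Derivation:
Gen 0: 10000011111
Gen 1 (rule 149): 11111001110
Gen 2 (rule 154): 11110111101
Gen 3 (rule 106): 10011100110
Gen 4 (rule 149): 11001010001
Gen 5 (rule 154): 10110001010
Gen 6 (rule 106): 01110010100
Gen 7 (rule 149): 00101010111
Gen 8 (rule 154): 01000000110
Gen 9 (rule 106): 10000001110
Gen 10 (rule 149): 11111100101
Gen 11 (rule 154): 11111011000
Gen 12 (rule 106): 10001111000
Gen 13 (rule 149): 11100110111
Gen 14 (rule 154): 11011100110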